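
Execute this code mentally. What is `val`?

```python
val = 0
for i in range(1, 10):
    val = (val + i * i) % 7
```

Let's trace through this code step by step.

Initialize: val = 0
Entering loop: for i in range(1, 10):

After execution: val = 5
5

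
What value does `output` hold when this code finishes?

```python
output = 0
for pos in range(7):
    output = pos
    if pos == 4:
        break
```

Let's trace through this code step by step.

Initialize: output = 0
Entering loop: for pos in range(7):

After execution: output = 4
4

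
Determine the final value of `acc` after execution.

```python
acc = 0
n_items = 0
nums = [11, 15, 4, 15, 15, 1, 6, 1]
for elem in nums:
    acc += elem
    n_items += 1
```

Let's trace through this code step by step.

Initialize: acc = 0
Initialize: n_items = 0
Initialize: nums = [11, 15, 4, 15, 15, 1, 6, 1]
Entering loop: for elem in nums:

After execution: acc = 68
68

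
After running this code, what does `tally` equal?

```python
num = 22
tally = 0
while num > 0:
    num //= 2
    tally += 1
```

Let's trace through this code step by step.

Initialize: num = 22
Initialize: tally = 0
Entering loop: while num > 0:

After execution: tally = 5
5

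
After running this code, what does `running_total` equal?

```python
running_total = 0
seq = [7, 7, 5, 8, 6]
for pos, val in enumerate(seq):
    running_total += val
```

Let's trace through this code step by step.

Initialize: running_total = 0
Initialize: seq = [7, 7, 5, 8, 6]
Entering loop: for pos, val in enumerate(seq):

After execution: running_total = 33
33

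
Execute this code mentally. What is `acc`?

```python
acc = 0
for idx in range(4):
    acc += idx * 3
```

Let's trace through this code step by step.

Initialize: acc = 0
Entering loop: for idx in range(4):

After execution: acc = 18
18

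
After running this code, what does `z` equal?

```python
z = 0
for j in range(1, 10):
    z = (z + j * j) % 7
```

Let's trace through this code step by step.

Initialize: z = 0
Entering loop: for j in range(1, 10):

After execution: z = 5
5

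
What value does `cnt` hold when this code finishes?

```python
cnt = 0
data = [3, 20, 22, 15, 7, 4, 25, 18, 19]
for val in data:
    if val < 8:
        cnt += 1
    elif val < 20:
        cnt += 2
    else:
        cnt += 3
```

Let's trace through this code step by step.

Initialize: cnt = 0
Initialize: data = [3, 20, 22, 15, 7, 4, 25, 18, 19]
Entering loop: for val in data:

After execution: cnt = 18
18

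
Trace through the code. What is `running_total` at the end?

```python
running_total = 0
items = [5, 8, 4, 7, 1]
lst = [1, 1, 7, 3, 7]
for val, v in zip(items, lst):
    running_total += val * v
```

Let's trace through this code step by step.

Initialize: running_total = 0
Initialize: items = [5, 8, 4, 7, 1]
Initialize: lst = [1, 1, 7, 3, 7]
Entering loop: for val, v in zip(items, lst):

After execution: running_total = 69
69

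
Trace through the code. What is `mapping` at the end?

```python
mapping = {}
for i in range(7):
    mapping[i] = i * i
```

Let's trace through this code step by step.

Initialize: mapping = {}
Entering loop: for i in range(7):

After execution: mapping = {0: 0, 1: 1, 2: 4, 3: 9, 4: 16, 5: 25, 6: 36}
{0: 0, 1: 1, 2: 4, 3: 9, 4: 16, 5: 25, 6: 36}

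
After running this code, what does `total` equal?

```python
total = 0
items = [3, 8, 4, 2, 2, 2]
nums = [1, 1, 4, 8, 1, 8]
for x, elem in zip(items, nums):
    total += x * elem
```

Let's trace through this code step by step.

Initialize: total = 0
Initialize: items = [3, 8, 4, 2, 2, 2]
Initialize: nums = [1, 1, 4, 8, 1, 8]
Entering loop: for x, elem in zip(items, nums):

After execution: total = 61
61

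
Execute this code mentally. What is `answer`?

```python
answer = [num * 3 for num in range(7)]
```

Let's trace through this code step by step.

Initialize: answer = [num * 3 for num in range(7)]

After execution: answer = [0, 3, 6, 9, 12, 15, 18]
[0, 3, 6, 9, 12, 15, 18]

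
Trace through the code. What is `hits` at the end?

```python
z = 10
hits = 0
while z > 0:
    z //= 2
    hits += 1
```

Let's trace through this code step by step.

Initialize: z = 10
Initialize: hits = 0
Entering loop: while z > 0:

After execution: hits = 4
4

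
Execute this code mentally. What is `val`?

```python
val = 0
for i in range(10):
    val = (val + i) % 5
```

Let's trace through this code step by step.

Initialize: val = 0
Entering loop: for i in range(10):

After execution: val = 0
0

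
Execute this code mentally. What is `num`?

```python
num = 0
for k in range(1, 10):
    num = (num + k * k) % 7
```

Let's trace through this code step by step.

Initialize: num = 0
Entering loop: for k in range(1, 10):

After execution: num = 5
5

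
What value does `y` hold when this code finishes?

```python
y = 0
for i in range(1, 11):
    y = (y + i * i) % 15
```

Let's trace through this code step by step.

Initialize: y = 0
Entering loop: for i in range(1, 11):

After execution: y = 10
10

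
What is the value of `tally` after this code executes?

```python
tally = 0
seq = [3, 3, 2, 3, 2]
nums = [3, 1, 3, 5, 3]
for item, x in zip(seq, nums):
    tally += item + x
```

Let's trace through this code step by step.

Initialize: tally = 0
Initialize: seq = [3, 3, 2, 3, 2]
Initialize: nums = [3, 1, 3, 5, 3]
Entering loop: for item, x in zip(seq, nums):

After execution: tally = 28
28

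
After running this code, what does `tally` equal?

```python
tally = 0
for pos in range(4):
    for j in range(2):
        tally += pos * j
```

Let's trace through this code step by step.

Initialize: tally = 0
Entering loop: for pos in range(4):

After execution: tally = 6
6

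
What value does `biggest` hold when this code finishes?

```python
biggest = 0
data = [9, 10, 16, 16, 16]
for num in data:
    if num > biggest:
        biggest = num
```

Let's trace through this code step by step.

Initialize: biggest = 0
Initialize: data = [9, 10, 16, 16, 16]
Entering loop: for num in data:

After execution: biggest = 16
16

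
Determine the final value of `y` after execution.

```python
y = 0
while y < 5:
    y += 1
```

Let's trace through this code step by step.

Initialize: y = 0
Entering loop: while y < 5:

After execution: y = 5
5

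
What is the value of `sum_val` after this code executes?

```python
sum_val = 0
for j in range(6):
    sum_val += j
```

Let's trace through this code step by step.

Initialize: sum_val = 0
Entering loop: for j in range(6):

After execution: sum_val = 15
15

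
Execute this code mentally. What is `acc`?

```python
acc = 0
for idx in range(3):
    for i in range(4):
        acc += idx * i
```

Let's trace through this code step by step.

Initialize: acc = 0
Entering loop: for idx in range(3):

After execution: acc = 18
18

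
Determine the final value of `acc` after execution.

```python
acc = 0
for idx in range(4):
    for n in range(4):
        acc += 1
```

Let's trace through this code step by step.

Initialize: acc = 0
Entering loop: for idx in range(4):

After execution: acc = 16
16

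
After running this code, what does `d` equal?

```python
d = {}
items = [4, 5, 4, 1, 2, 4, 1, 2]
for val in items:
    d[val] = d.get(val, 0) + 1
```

Let's trace through this code step by step.

Initialize: d = {}
Initialize: items = [4, 5, 4, 1, 2, 4, 1, 2]
Entering loop: for val in items:

After execution: d = {4: 3, 5: 1, 1: 2, 2: 2}
{4: 3, 5: 1, 1: 2, 2: 2}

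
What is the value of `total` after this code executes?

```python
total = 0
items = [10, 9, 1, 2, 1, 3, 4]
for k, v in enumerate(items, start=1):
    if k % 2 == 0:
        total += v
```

Let's trace through this code step by step.

Initialize: total = 0
Initialize: items = [10, 9, 1, 2, 1, 3, 4]
Entering loop: for k, v in enumerate(items, start=1):

After execution: total = 14
14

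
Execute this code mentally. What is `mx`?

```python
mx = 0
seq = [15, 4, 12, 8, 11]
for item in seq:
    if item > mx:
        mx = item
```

Let's trace through this code step by step.

Initialize: mx = 0
Initialize: seq = [15, 4, 12, 8, 11]
Entering loop: for item in seq:

After execution: mx = 15
15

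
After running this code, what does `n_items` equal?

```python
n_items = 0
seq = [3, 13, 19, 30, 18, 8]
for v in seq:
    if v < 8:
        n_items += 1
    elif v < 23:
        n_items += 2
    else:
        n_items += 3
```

Let's trace through this code step by step.

Initialize: n_items = 0
Initialize: seq = [3, 13, 19, 30, 18, 8]
Entering loop: for v in seq:

After execution: n_items = 12
12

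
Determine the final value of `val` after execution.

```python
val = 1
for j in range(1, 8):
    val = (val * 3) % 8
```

Let's trace through this code step by step.

Initialize: val = 1
Entering loop: for j in range(1, 8):

After execution: val = 3
3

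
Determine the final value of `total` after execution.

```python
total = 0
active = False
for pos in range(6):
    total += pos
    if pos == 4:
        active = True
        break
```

Let's trace through this code step by step.

Initialize: total = 0
Initialize: active = False
Entering loop: for pos in range(6):

After execution: total = 10
10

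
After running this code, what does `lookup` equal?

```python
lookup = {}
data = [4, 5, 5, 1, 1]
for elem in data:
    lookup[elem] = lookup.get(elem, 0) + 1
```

Let's trace through this code step by step.

Initialize: lookup = {}
Initialize: data = [4, 5, 5, 1, 1]
Entering loop: for elem in data:

After execution: lookup = {4: 1, 5: 2, 1: 2}
{4: 1, 5: 2, 1: 2}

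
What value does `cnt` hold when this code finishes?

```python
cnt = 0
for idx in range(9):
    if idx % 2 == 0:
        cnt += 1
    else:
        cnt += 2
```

Let's trace through this code step by step.

Initialize: cnt = 0
Entering loop: for idx in range(9):

After execution: cnt = 13
13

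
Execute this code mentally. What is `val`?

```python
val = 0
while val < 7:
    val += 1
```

Let's trace through this code step by step.

Initialize: val = 0
Entering loop: while val < 7:

After execution: val = 7
7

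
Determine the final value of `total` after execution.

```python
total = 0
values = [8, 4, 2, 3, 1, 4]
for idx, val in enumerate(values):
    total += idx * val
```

Let's trace through this code step by step.

Initialize: total = 0
Initialize: values = [8, 4, 2, 3, 1, 4]
Entering loop: for idx, val in enumerate(values):

After execution: total = 41
41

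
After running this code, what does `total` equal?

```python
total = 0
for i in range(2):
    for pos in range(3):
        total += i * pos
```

Let's trace through this code step by step.

Initialize: total = 0
Entering loop: for i in range(2):

After execution: total = 3
3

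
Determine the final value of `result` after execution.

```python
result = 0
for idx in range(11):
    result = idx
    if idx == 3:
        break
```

Let's trace through this code step by step.

Initialize: result = 0
Entering loop: for idx in range(11):

After execution: result = 3
3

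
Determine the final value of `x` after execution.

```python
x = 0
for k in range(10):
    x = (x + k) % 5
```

Let's trace through this code step by step.

Initialize: x = 0
Entering loop: for k in range(10):

After execution: x = 0
0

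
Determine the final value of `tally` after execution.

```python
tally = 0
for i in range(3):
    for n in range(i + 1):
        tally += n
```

Let's trace through this code step by step.

Initialize: tally = 0
Entering loop: for i in range(3):

After execution: tally = 4
4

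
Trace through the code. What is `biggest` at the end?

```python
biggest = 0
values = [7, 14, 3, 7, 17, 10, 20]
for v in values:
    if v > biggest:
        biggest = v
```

Let's trace through this code step by step.

Initialize: biggest = 0
Initialize: values = [7, 14, 3, 7, 17, 10, 20]
Entering loop: for v in values:

After execution: biggest = 20
20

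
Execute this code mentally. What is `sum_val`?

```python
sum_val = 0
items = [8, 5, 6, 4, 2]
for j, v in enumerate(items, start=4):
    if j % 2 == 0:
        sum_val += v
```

Let's trace through this code step by step.

Initialize: sum_val = 0
Initialize: items = [8, 5, 6, 4, 2]
Entering loop: for j, v in enumerate(items, start=4):

After execution: sum_val = 16
16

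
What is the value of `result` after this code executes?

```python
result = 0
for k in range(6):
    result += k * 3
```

Let's trace through this code step by step.

Initialize: result = 0
Entering loop: for k in range(6):

After execution: result = 45
45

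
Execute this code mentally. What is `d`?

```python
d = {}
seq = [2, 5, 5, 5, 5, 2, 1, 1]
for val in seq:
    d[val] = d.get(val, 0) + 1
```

Let's trace through this code step by step.

Initialize: d = {}
Initialize: seq = [2, 5, 5, 5, 5, 2, 1, 1]
Entering loop: for val in seq:

After execution: d = {2: 2, 5: 4, 1: 2}
{2: 2, 5: 4, 1: 2}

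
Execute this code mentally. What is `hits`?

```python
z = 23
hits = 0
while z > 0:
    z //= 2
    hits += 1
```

Let's trace through this code step by step.

Initialize: z = 23
Initialize: hits = 0
Entering loop: while z > 0:

After execution: hits = 5
5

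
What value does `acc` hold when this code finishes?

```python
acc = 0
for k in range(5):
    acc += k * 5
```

Let's trace through this code step by step.

Initialize: acc = 0
Entering loop: for k in range(5):

After execution: acc = 50
50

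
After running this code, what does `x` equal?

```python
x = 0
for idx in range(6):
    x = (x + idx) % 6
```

Let's trace through this code step by step.

Initialize: x = 0
Entering loop: for idx in range(6):

After execution: x = 3
3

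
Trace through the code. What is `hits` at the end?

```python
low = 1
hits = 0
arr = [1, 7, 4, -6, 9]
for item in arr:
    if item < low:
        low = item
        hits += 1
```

Let's trace through this code step by step.

Initialize: low = 1
Initialize: hits = 0
Initialize: arr = [1, 7, 4, -6, 9]
Entering loop: for item in arr:

After execution: hits = 1
1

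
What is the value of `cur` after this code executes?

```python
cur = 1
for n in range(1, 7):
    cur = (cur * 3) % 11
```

Let's trace through this code step by step.

Initialize: cur = 1
Entering loop: for n in range(1, 7):

After execution: cur = 3
3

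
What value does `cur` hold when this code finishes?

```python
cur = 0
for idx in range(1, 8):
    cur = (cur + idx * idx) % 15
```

Let's trace through this code step by step.

Initialize: cur = 0
Entering loop: for idx in range(1, 8):

After execution: cur = 5
5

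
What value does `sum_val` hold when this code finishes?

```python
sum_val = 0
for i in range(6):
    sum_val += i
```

Let's trace through this code step by step.

Initialize: sum_val = 0
Entering loop: for i in range(6):

After execution: sum_val = 15
15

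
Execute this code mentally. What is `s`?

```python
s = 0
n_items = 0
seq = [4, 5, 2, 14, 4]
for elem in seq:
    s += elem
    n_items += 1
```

Let's trace through this code step by step.

Initialize: s = 0
Initialize: n_items = 0
Initialize: seq = [4, 5, 2, 14, 4]
Entering loop: for elem in seq:

After execution: s = 29
29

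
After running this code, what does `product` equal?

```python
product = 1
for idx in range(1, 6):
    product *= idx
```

Let's trace through this code step by step.

Initialize: product = 1
Entering loop: for idx in range(1, 6):

After execution: product = 120
120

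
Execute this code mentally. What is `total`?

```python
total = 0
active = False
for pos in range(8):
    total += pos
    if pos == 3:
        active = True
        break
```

Let's trace through this code step by step.

Initialize: total = 0
Initialize: active = False
Entering loop: for pos in range(8):

After execution: total = 6
6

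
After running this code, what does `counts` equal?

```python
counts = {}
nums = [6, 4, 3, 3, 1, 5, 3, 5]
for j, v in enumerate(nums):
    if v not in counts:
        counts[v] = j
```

Let's trace through this code step by step.

Initialize: counts = {}
Initialize: nums = [6, 4, 3, 3, 1, 5, 3, 5]
Entering loop: for j, v in enumerate(nums):

After execution: counts = {6: 0, 4: 1, 3: 2, 1: 4, 5: 5}
{6: 0, 4: 1, 3: 2, 1: 4, 5: 5}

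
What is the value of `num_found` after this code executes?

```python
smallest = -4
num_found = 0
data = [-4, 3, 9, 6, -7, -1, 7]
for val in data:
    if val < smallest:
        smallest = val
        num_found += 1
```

Let's trace through this code step by step.

Initialize: smallest = -4
Initialize: num_found = 0
Initialize: data = [-4, 3, 9, 6, -7, -1, 7]
Entering loop: for val in data:

After execution: num_found = 1
1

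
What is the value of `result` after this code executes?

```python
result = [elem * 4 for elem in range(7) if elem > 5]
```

Let's trace through this code step by step.

Initialize: result = [elem * 4 for elem in range(7) if elem > 5]

After execution: result = [24]
[24]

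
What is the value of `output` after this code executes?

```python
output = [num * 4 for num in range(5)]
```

Let's trace through this code step by step.

Initialize: output = [num * 4 for num in range(5)]

After execution: output = [0, 4, 8, 12, 16]
[0, 4, 8, 12, 16]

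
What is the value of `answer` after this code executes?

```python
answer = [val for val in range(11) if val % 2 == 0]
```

Let's trace through this code step by step.

Initialize: answer = [val for val in range(11) if val % 2 == 0]

After execution: answer = [0, 2, 4, 6, 8, 10]
[0, 2, 4, 6, 8, 10]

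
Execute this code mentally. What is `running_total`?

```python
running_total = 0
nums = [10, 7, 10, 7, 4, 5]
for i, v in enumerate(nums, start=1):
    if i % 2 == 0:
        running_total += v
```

Let's trace through this code step by step.

Initialize: running_total = 0
Initialize: nums = [10, 7, 10, 7, 4, 5]
Entering loop: for i, v in enumerate(nums, start=1):

After execution: running_total = 19
19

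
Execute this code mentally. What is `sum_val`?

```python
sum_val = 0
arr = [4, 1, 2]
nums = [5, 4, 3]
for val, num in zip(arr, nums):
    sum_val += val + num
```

Let's trace through this code step by step.

Initialize: sum_val = 0
Initialize: arr = [4, 1, 2]
Initialize: nums = [5, 4, 3]
Entering loop: for val, num in zip(arr, nums):

After execution: sum_val = 19
19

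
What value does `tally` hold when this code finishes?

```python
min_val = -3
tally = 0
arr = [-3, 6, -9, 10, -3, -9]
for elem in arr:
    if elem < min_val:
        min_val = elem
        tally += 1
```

Let's trace through this code step by step.

Initialize: min_val = -3
Initialize: tally = 0
Initialize: arr = [-3, 6, -9, 10, -3, -9]
Entering loop: for elem in arr:

After execution: tally = 1
1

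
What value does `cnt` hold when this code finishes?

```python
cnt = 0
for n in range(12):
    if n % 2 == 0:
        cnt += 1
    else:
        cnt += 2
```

Let's trace through this code step by step.

Initialize: cnt = 0
Entering loop: for n in range(12):

After execution: cnt = 18
18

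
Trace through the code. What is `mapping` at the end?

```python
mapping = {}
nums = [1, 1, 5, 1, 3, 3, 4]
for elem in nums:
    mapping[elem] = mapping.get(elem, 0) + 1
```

Let's trace through this code step by step.

Initialize: mapping = {}
Initialize: nums = [1, 1, 5, 1, 3, 3, 4]
Entering loop: for elem in nums:

After execution: mapping = {1: 3, 5: 1, 3: 2, 4: 1}
{1: 3, 5: 1, 3: 2, 4: 1}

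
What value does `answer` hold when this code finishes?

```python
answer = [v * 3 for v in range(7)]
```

Let's trace through this code step by step.

Initialize: answer = [v * 3 for v in range(7)]

After execution: answer = [0, 3, 6, 9, 12, 15, 18]
[0, 3, 6, 9, 12, 15, 18]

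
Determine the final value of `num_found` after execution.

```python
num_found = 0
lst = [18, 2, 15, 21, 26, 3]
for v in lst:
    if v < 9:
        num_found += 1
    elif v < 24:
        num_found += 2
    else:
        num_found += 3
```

Let's trace through this code step by step.

Initialize: num_found = 0
Initialize: lst = [18, 2, 15, 21, 26, 3]
Entering loop: for v in lst:

After execution: num_found = 11
11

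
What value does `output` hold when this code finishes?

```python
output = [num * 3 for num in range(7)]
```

Let's trace through this code step by step.

Initialize: output = [num * 3 for num in range(7)]

After execution: output = [0, 3, 6, 9, 12, 15, 18]
[0, 3, 6, 9, 12, 15, 18]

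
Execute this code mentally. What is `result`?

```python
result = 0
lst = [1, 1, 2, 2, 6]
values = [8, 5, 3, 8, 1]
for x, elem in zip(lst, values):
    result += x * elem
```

Let's trace through this code step by step.

Initialize: result = 0
Initialize: lst = [1, 1, 2, 2, 6]
Initialize: values = [8, 5, 3, 8, 1]
Entering loop: for x, elem in zip(lst, values):

After execution: result = 41
41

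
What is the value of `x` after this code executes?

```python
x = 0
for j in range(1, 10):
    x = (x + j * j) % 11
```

Let's trace through this code step by step.

Initialize: x = 0
Entering loop: for j in range(1, 10):

After execution: x = 10
10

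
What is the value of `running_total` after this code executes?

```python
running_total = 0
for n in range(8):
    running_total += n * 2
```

Let's trace through this code step by step.

Initialize: running_total = 0
Entering loop: for n in range(8):

After execution: running_total = 56
56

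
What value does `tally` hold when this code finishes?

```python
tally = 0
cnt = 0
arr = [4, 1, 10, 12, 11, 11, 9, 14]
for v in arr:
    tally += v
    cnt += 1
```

Let's trace through this code step by step.

Initialize: tally = 0
Initialize: cnt = 0
Initialize: arr = [4, 1, 10, 12, 11, 11, 9, 14]
Entering loop: for v in arr:

After execution: tally = 72
72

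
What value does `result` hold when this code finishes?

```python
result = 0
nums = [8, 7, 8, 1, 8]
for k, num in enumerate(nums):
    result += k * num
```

Let's trace through this code step by step.

Initialize: result = 0
Initialize: nums = [8, 7, 8, 1, 8]
Entering loop: for k, num in enumerate(nums):

After execution: result = 58
58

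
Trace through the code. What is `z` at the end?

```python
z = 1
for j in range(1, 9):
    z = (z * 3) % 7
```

Let's trace through this code step by step.

Initialize: z = 1
Entering loop: for j in range(1, 9):

After execution: z = 2
2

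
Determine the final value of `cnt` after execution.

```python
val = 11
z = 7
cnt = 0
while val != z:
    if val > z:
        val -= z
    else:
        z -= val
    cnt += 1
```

Let's trace through this code step by step.

Initialize: val = 11
Initialize: z = 7
Initialize: cnt = 0
Entering loop: while val != z:

After execution: cnt = 5
5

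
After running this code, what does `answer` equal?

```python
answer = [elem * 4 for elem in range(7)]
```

Let's trace through this code step by step.

Initialize: answer = [elem * 4 for elem in range(7)]

After execution: answer = [0, 4, 8, 12, 16, 20, 24]
[0, 4, 8, 12, 16, 20, 24]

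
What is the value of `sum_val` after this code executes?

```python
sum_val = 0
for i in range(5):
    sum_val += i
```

Let's trace through this code step by step.

Initialize: sum_val = 0
Entering loop: for i in range(5):

After execution: sum_val = 10
10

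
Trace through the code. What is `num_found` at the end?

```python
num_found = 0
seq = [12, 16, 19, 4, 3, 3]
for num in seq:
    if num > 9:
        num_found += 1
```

Let's trace through this code step by step.

Initialize: num_found = 0
Initialize: seq = [12, 16, 19, 4, 3, 3]
Entering loop: for num in seq:

After execution: num_found = 3
3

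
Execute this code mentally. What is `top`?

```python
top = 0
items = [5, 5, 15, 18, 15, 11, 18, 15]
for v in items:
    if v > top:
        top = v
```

Let's trace through this code step by step.

Initialize: top = 0
Initialize: items = [5, 5, 15, 18, 15, 11, 18, 15]
Entering loop: for v in items:

After execution: top = 18
18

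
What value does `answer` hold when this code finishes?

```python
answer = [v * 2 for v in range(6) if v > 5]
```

Let's trace through this code step by step.

Initialize: answer = [v * 2 for v in range(6) if v > 5]

After execution: answer = []
[]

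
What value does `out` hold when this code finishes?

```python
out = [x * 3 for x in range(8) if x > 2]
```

Let's trace through this code step by step.

Initialize: out = [x * 3 for x in range(8) if x > 2]

After execution: out = [9, 12, 15, 18, 21]
[9, 12, 15, 18, 21]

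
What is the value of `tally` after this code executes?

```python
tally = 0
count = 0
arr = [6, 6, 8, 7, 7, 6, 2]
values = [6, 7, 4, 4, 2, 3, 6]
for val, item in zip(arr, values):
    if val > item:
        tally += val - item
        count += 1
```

Let's trace through this code step by step.

Initialize: tally = 0
Initialize: count = 0
Initialize: arr = [6, 6, 8, 7, 7, 6, 2]
Initialize: values = [6, 7, 4, 4, 2, 3, 6]
Entering loop: for val, item in zip(arr, values):

After execution: tally = 15
15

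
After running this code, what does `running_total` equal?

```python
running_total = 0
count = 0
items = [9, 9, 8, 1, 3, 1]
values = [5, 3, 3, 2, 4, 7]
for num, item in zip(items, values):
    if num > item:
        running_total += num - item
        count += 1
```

Let's trace through this code step by step.

Initialize: running_total = 0
Initialize: count = 0
Initialize: items = [9, 9, 8, 1, 3, 1]
Initialize: values = [5, 3, 3, 2, 4, 7]
Entering loop: for num, item in zip(items, values):

After execution: running_total = 15
15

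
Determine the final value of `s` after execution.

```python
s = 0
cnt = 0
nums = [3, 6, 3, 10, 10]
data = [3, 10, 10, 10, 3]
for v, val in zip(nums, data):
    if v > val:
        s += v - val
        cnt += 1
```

Let's trace through this code step by step.

Initialize: s = 0
Initialize: cnt = 0
Initialize: nums = [3, 6, 3, 10, 10]
Initialize: data = [3, 10, 10, 10, 3]
Entering loop: for v, val in zip(nums, data):

After execution: s = 7
7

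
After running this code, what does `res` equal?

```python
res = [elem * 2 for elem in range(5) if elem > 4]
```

Let's trace through this code step by step.

Initialize: res = [elem * 2 for elem in range(5) if elem > 4]

After execution: res = []
[]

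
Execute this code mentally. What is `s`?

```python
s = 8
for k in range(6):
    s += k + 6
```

Let's trace through this code step by step.

Initialize: s = 8
Entering loop: for k in range(6):

After execution: s = 59
59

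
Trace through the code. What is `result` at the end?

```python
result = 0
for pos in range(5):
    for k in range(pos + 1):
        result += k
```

Let's trace through this code step by step.

Initialize: result = 0
Entering loop: for pos in range(5):

After execution: result = 20
20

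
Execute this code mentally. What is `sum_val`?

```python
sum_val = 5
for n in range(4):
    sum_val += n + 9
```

Let's trace through this code step by step.

Initialize: sum_val = 5
Entering loop: for n in range(4):

After execution: sum_val = 47
47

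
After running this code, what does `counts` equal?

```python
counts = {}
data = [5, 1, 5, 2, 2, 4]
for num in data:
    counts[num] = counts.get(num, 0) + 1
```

Let's trace through this code step by step.

Initialize: counts = {}
Initialize: data = [5, 1, 5, 2, 2, 4]
Entering loop: for num in data:

After execution: counts = {5: 2, 1: 1, 2: 2, 4: 1}
{5: 2, 1: 1, 2: 2, 4: 1}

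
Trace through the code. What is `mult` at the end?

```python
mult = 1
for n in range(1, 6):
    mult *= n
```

Let's trace through this code step by step.

Initialize: mult = 1
Entering loop: for n in range(1, 6):

After execution: mult = 120
120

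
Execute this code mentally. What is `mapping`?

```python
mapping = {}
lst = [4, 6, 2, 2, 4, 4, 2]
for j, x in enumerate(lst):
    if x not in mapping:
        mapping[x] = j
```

Let's trace through this code step by step.

Initialize: mapping = {}
Initialize: lst = [4, 6, 2, 2, 4, 4, 2]
Entering loop: for j, x in enumerate(lst):

After execution: mapping = {4: 0, 6: 1, 2: 2}
{4: 0, 6: 1, 2: 2}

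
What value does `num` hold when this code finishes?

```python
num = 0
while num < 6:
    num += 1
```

Let's trace through this code step by step.

Initialize: num = 0
Entering loop: while num < 6:

After execution: num = 6
6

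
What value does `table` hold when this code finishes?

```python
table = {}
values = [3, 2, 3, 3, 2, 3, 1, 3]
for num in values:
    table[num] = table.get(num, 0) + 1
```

Let's trace through this code step by step.

Initialize: table = {}
Initialize: values = [3, 2, 3, 3, 2, 3, 1, 3]
Entering loop: for num in values:

After execution: table = {3: 5, 2: 2, 1: 1}
{3: 5, 2: 2, 1: 1}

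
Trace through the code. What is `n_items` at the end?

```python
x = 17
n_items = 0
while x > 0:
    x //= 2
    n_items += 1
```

Let's trace through this code step by step.

Initialize: x = 17
Initialize: n_items = 0
Entering loop: while x > 0:

After execution: n_items = 5
5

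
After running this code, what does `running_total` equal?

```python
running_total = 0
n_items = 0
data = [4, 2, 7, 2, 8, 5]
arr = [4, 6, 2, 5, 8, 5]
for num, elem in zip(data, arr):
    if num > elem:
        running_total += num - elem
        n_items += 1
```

Let's trace through this code step by step.

Initialize: running_total = 0
Initialize: n_items = 0
Initialize: data = [4, 2, 7, 2, 8, 5]
Initialize: arr = [4, 6, 2, 5, 8, 5]
Entering loop: for num, elem in zip(data, arr):

After execution: running_total = 5
5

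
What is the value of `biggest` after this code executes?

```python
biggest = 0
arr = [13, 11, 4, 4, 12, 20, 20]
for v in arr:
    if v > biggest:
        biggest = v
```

Let's trace through this code step by step.

Initialize: biggest = 0
Initialize: arr = [13, 11, 4, 4, 12, 20, 20]
Entering loop: for v in arr:

After execution: biggest = 20
20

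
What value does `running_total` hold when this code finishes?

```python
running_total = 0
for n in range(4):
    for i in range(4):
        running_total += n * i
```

Let's trace through this code step by step.

Initialize: running_total = 0
Entering loop: for n in range(4):

After execution: running_total = 36
36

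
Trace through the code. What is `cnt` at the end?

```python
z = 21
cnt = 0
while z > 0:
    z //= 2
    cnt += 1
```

Let's trace through this code step by step.

Initialize: z = 21
Initialize: cnt = 0
Entering loop: while z > 0:

After execution: cnt = 5
5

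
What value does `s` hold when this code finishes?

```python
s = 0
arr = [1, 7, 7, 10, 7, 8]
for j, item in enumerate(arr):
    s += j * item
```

Let's trace through this code step by step.

Initialize: s = 0
Initialize: arr = [1, 7, 7, 10, 7, 8]
Entering loop: for j, item in enumerate(arr):

After execution: s = 119
119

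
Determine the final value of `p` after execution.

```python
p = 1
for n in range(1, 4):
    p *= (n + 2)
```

Let's trace through this code step by step.

Initialize: p = 1
Entering loop: for n in range(1, 4):

After execution: p = 60
60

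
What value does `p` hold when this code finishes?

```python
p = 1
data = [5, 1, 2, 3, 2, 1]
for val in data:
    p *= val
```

Let's trace through this code step by step.

Initialize: p = 1
Initialize: data = [5, 1, 2, 3, 2, 1]
Entering loop: for val in data:

After execution: p = 60
60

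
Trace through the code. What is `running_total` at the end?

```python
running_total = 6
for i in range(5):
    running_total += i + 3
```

Let's trace through this code step by step.

Initialize: running_total = 6
Entering loop: for i in range(5):

After execution: running_total = 31
31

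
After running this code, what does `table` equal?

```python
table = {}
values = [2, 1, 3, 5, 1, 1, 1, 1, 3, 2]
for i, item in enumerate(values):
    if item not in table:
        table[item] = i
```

Let's trace through this code step by step.

Initialize: table = {}
Initialize: values = [2, 1, 3, 5, 1, 1, 1, 1, 3, 2]
Entering loop: for i, item in enumerate(values):

After execution: table = {2: 0, 1: 1, 3: 2, 5: 3}
{2: 0, 1: 1, 3: 2, 5: 3}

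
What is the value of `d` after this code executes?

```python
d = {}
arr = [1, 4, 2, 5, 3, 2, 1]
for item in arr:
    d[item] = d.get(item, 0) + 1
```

Let's trace through this code step by step.

Initialize: d = {}
Initialize: arr = [1, 4, 2, 5, 3, 2, 1]
Entering loop: for item in arr:

After execution: d = {1: 2, 4: 1, 2: 2, 5: 1, 3: 1}
{1: 2, 4: 1, 2: 2, 5: 1, 3: 1}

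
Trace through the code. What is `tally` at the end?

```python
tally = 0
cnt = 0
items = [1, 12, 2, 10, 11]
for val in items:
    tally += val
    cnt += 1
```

Let's trace through this code step by step.

Initialize: tally = 0
Initialize: cnt = 0
Initialize: items = [1, 12, 2, 10, 11]
Entering loop: for val in items:

After execution: tally = 36
36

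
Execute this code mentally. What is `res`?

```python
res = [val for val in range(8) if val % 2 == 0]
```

Let's trace through this code step by step.

Initialize: res = [val for val in range(8) if val % 2 == 0]

After execution: res = [0, 2, 4, 6]
[0, 2, 4, 6]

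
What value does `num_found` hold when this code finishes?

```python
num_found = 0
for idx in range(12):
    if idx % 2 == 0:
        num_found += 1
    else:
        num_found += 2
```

Let's trace through this code step by step.

Initialize: num_found = 0
Entering loop: for idx in range(12):

After execution: num_found = 18
18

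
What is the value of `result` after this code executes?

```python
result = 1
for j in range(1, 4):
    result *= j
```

Let's trace through this code step by step.

Initialize: result = 1
Entering loop: for j in range(1, 4):

After execution: result = 6
6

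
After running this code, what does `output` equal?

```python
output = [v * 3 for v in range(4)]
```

Let's trace through this code step by step.

Initialize: output = [v * 3 for v in range(4)]

After execution: output = [0, 3, 6, 9]
[0, 3, 6, 9]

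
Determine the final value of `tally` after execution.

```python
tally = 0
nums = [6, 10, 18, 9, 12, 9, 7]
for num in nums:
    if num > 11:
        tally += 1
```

Let's trace through this code step by step.

Initialize: tally = 0
Initialize: nums = [6, 10, 18, 9, 12, 9, 7]
Entering loop: for num in nums:

After execution: tally = 2
2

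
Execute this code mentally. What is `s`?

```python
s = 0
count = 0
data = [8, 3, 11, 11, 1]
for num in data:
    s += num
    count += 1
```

Let's trace through this code step by step.

Initialize: s = 0
Initialize: count = 0
Initialize: data = [8, 3, 11, 11, 1]
Entering loop: for num in data:

After execution: s = 34
34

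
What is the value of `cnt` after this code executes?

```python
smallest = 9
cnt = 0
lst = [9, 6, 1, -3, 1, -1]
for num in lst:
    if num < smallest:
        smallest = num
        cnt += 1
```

Let's trace through this code step by step.

Initialize: smallest = 9
Initialize: cnt = 0
Initialize: lst = [9, 6, 1, -3, 1, -1]
Entering loop: for num in lst:

After execution: cnt = 3
3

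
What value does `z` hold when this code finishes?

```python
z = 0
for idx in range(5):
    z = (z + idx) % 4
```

Let's trace through this code step by step.

Initialize: z = 0
Entering loop: for idx in range(5):

After execution: z = 2
2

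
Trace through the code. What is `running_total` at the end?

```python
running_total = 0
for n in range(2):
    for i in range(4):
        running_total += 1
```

Let's trace through this code step by step.

Initialize: running_total = 0
Entering loop: for n in range(2):

After execution: running_total = 8
8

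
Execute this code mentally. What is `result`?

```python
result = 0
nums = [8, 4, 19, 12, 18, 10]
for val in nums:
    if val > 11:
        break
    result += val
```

Let's trace through this code step by step.

Initialize: result = 0
Initialize: nums = [8, 4, 19, 12, 18, 10]
Entering loop: for val in nums:

After execution: result = 12
12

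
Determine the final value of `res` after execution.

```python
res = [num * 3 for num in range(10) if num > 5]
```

Let's trace through this code step by step.

Initialize: res = [num * 3 for num in range(10) if num > 5]

After execution: res = [18, 21, 24, 27]
[18, 21, 24, 27]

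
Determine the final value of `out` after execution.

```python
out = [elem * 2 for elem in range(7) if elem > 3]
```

Let's trace through this code step by step.

Initialize: out = [elem * 2 for elem in range(7) if elem > 3]

After execution: out = [8, 10, 12]
[8, 10, 12]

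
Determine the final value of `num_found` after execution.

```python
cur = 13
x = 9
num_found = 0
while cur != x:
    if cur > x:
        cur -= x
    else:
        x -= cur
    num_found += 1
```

Let's trace through this code step by step.

Initialize: cur = 13
Initialize: x = 9
Initialize: num_found = 0
Entering loop: while cur != x:

After execution: num_found = 6
6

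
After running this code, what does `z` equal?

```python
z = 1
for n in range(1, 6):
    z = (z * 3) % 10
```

Let's trace through this code step by step.

Initialize: z = 1
Entering loop: for n in range(1, 6):

After execution: z = 3
3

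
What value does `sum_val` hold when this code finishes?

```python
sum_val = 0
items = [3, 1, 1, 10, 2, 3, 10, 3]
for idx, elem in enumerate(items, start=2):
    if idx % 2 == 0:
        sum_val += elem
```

Let's trace through this code step by step.

Initialize: sum_val = 0
Initialize: items = [3, 1, 1, 10, 2, 3, 10, 3]
Entering loop: for idx, elem in enumerate(items, start=2):

After execution: sum_val = 16
16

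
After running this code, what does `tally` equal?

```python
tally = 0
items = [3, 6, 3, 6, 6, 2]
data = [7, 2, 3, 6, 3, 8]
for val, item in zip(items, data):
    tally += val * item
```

Let's trace through this code step by step.

Initialize: tally = 0
Initialize: items = [3, 6, 3, 6, 6, 2]
Initialize: data = [7, 2, 3, 6, 3, 8]
Entering loop: for val, item in zip(items, data):

After execution: tally = 112
112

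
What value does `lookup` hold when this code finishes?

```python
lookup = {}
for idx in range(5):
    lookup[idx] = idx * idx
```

Let's trace through this code step by step.

Initialize: lookup = {}
Entering loop: for idx in range(5):

After execution: lookup = {0: 0, 1: 1, 2: 4, 3: 9, 4: 16}
{0: 0, 1: 1, 2: 4, 3: 9, 4: 16}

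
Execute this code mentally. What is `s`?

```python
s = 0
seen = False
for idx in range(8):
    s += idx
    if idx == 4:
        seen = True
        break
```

Let's trace through this code step by step.

Initialize: s = 0
Initialize: seen = False
Entering loop: for idx in range(8):

After execution: s = 10
10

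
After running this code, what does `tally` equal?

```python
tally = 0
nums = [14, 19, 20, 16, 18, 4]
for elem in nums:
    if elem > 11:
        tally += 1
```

Let's trace through this code step by step.

Initialize: tally = 0
Initialize: nums = [14, 19, 20, 16, 18, 4]
Entering loop: for elem in nums:

After execution: tally = 5
5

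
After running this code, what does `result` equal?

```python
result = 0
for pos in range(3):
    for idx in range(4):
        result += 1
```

Let's trace through this code step by step.

Initialize: result = 0
Entering loop: for pos in range(3):

After execution: result = 12
12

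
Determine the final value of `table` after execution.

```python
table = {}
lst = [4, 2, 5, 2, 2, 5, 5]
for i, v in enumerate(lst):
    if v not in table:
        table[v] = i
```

Let's trace through this code step by step.

Initialize: table = {}
Initialize: lst = [4, 2, 5, 2, 2, 5, 5]
Entering loop: for i, v in enumerate(lst):

After execution: table = {4: 0, 2: 1, 5: 2}
{4: 0, 2: 1, 5: 2}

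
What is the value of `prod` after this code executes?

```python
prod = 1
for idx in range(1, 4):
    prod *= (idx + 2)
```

Let's trace through this code step by step.

Initialize: prod = 1
Entering loop: for idx in range(1, 4):

After execution: prod = 60
60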